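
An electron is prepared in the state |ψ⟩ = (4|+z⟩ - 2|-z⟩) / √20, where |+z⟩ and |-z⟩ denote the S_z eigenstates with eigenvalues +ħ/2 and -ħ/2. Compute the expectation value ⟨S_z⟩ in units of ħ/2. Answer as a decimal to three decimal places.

0.600

⟨σ_z⟩ = |a|² - |b|² divided by |a|²+|b|², with a, b the |+z⟩, |-z⟩ amplitudes.
= (16 - 4)/20 = 12/20.
⟨S_z⟩ = (ħ/2)·⟨σ_z⟩.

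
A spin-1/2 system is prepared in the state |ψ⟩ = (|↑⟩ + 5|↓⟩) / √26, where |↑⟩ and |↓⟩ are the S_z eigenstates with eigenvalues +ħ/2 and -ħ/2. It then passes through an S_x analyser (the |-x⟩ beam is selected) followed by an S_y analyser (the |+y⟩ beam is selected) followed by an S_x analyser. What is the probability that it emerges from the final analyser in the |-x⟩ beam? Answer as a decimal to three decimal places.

0.077

First analyser (S_x): P(|-x⟩) = |⟨-x|ψ⟩|² = 16/52.
After stage 1 the state is |-x⟩; P(|+y⟩) = |⟨+y|-x⟩|² = 1/2.
After stage 2 the state is |+y⟩; P(|-x⟩) = |⟨-x|+y⟩|² = 1/2.
Joint probability = 16/52 × 1/2 × 1/2 = 0.077.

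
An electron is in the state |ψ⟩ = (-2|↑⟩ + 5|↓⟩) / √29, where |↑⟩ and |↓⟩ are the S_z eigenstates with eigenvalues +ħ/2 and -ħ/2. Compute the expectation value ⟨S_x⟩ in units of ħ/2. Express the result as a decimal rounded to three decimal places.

⟨σ_x⟩ = 2 Re(a* b)/(|a|²+|b|²) with a = -2, b = 5.
a* b = -10, so ⟨σ_x⟩ = -20/29.
⟨S_x⟩ = (ħ/2)·⟨σ_x⟩.

-0.690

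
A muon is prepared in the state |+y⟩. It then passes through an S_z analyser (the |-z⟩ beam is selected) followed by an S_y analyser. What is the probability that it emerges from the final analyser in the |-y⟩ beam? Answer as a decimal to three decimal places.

First analyser (S_z): from |+y⟩, P(|-z⟩) = 1/2.
After stage 1 the state is |-z⟩; P(|-y⟩) = |⟨-y|-z⟩|² = 1/2.
Joint probability = 1/2 × 1/2 = 0.250.

0.250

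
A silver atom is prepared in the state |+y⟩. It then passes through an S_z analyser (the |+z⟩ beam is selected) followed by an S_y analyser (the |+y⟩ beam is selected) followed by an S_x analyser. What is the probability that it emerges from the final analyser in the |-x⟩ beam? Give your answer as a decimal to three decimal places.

0.125

First analyser (S_z): from |+y⟩, P(|+z⟩) = 1/2.
After stage 1 the state is |+z⟩; P(|+y⟩) = |⟨+y|+z⟩|² = 1/2.
After stage 2 the state is |+y⟩; P(|-x⟩) = |⟨-x|+y⟩|² = 1/2.
Joint probability = 1/2 × 1/2 × 1/2 = 0.125.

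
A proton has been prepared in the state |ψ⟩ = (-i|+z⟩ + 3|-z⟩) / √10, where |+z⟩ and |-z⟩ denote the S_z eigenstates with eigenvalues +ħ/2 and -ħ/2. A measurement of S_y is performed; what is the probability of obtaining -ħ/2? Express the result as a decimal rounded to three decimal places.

0.200

|-y⟩ = (|+z⟩ - i|-z⟩)/√2, so ⟨-y|ψ⟩ = (2i) / (√2·√10).
P = |2i|² / 20 = 4/20.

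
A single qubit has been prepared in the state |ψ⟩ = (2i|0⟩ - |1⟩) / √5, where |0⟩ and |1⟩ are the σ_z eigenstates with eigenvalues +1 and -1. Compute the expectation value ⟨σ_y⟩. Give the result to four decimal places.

⟨σ_y⟩ = 2 Im(a* b)/(|a|²+|b|²) with a = 2i, b = -1.
a* b = 2i, so ⟨σ_y⟩ = 4/5.

0.8000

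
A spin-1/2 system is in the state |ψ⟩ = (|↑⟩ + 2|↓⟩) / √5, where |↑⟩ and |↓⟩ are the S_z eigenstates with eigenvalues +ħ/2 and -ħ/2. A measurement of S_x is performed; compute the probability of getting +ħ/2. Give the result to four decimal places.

|+x⟩ = (|↑⟩ + |↓⟩)/√2, so ⟨+x|ψ⟩ = (3) / (√2·√5).
P = |3|² / 10 = 9/10.

0.9000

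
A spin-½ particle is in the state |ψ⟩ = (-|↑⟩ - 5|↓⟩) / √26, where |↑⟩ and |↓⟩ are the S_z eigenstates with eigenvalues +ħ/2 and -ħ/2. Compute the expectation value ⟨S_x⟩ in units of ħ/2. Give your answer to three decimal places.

⟨σ_x⟩ = 2 Re(a* b)/(|a|²+|b|²) with a = -1, b = -5.
a* b = 5, so ⟨σ_x⟩ = 10/26.
⟨S_x⟩ = (ħ/2)·⟨σ_x⟩.

0.385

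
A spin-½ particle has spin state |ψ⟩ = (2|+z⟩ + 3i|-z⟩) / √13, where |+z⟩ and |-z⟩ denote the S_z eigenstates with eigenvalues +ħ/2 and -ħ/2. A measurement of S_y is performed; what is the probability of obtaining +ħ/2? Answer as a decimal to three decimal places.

|+y⟩ = (|+z⟩ + i|-z⟩)/√2, so ⟨+y|ψ⟩ = (5) / (√2·√13).
P = |5|² / 26 = 25/26.

0.962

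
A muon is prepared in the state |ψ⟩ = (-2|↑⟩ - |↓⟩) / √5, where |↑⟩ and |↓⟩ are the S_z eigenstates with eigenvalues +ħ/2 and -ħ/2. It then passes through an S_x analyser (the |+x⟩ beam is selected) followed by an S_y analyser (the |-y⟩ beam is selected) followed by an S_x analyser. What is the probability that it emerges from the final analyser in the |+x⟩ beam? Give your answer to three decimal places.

First analyser (S_x): P(|+x⟩) = |⟨+x|ψ⟩|² = 9/10.
After stage 1 the state is |+x⟩; P(|-y⟩) = |⟨-y|+x⟩|² = 1/2.
After stage 2 the state is |-y⟩; P(|+x⟩) = |⟨+x|-y⟩|² = 1/2.
Joint probability = 9/10 × 1/2 × 1/2 = 0.225.

0.225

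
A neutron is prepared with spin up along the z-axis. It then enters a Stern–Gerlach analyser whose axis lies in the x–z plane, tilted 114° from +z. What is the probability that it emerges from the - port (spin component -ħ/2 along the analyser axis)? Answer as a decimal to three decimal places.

For spin-½, the probability of finding spin-up along an axis at angle θ to the initial spin direction is cos²(θ/2); spin-down is sin²(θ/2).
θ = 114°, so P = sin²(57°) ≈ 0.703.

0.703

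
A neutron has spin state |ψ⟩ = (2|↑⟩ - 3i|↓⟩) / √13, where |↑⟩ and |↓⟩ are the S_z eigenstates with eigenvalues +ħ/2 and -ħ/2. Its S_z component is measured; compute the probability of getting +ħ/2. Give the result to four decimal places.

0.3077

The +ħ/2 outcome corresponds to |↑⟩. Its amplitude in |ψ⟩ is 2/√13.
P = |2|² / 13 = 4/13.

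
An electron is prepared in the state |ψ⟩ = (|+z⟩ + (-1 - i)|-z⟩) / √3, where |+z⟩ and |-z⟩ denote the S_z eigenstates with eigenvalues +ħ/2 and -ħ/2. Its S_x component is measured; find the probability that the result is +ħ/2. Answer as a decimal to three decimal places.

|+x⟩ = (|+z⟩ + |-z⟩)/√2, so ⟨+x|ψ⟩ = (-i) / (√2·√3).
P = |-i|² / 6 = 1/6.

0.167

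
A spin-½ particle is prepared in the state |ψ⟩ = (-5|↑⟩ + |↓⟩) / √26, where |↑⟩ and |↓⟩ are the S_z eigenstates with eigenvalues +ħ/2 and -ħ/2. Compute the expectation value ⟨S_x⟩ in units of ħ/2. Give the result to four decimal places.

⟨σ_x⟩ = 2 Re(a* b)/(|a|²+|b|²) with a = -5, b = 1.
a* b = -5, so ⟨σ_x⟩ = -10/26.
⟨S_x⟩ = (ħ/2)·⟨σ_x⟩.

-0.3846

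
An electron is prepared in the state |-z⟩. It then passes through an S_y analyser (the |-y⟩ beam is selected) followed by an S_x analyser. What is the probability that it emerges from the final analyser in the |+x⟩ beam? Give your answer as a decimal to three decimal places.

First analyser (S_y): from |-z⟩, P(|-y⟩) = 1/2.
After stage 1 the state is |-y⟩; P(|+x⟩) = |⟨+x|-y⟩|² = 1/2.
Joint probability = 1/2 × 1/2 = 0.250.

0.250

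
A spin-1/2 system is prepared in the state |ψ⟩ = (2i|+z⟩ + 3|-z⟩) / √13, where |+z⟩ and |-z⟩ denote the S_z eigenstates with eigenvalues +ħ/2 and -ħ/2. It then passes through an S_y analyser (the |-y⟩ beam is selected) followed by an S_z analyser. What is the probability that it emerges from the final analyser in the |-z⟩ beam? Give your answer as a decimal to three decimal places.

0.481

First analyser (S_y): P(|-y⟩) = |⟨-y|ψ⟩|² = 25/26.
After stage 1 the state is |-y⟩; P(|-z⟩) = |⟨-z|-y⟩|² = 1/2.
Joint probability = 25/26 × 1/2 = 0.481.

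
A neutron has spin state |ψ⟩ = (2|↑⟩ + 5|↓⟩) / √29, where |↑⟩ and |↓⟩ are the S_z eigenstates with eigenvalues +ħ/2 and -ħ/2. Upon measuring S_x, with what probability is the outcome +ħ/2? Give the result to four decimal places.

0.8448

|+x⟩ = (|↑⟩ + |↓⟩)/√2, so ⟨+x|ψ⟩ = (7) / (√2·√29).
P = |7|² / 58 = 49/58.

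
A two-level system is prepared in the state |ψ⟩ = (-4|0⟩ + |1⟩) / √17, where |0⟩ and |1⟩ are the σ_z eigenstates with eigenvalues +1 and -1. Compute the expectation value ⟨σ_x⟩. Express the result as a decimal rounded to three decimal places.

-0.471

⟨σ_x⟩ = 2 Re(a* b)/(|a|²+|b|²) with a = -4, b = 1.
a* b = -4, so ⟨σ_x⟩ = -8/17.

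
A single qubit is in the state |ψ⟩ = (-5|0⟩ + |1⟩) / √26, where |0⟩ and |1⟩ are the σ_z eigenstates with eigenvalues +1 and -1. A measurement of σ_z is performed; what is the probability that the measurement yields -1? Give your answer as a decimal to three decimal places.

0.038

The -1 outcome corresponds to |1⟩. Its amplitude in |ψ⟩ is 1/√26.
P = |1|² / 26 = 1/26.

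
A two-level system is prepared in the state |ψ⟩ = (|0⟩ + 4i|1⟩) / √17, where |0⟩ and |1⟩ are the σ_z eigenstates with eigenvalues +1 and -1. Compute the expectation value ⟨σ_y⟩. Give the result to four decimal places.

⟨σ_y⟩ = 2 Im(a* b)/(|a|²+|b|²) with a = 1, b = 4i.
a* b = 4i, so ⟨σ_y⟩ = 8/17.

0.4706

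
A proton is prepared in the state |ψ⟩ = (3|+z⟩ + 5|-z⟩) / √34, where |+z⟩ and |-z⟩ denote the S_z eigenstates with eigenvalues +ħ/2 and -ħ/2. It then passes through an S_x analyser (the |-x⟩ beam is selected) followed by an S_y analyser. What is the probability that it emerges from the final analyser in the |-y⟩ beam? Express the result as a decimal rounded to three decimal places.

First analyser (S_x): P(|-x⟩) = |⟨-x|ψ⟩|² = 4/68.
After stage 1 the state is |-x⟩; P(|-y⟩) = |⟨-y|-x⟩|² = 1/2.
Joint probability = 4/68 × 1/2 = 0.029.

0.029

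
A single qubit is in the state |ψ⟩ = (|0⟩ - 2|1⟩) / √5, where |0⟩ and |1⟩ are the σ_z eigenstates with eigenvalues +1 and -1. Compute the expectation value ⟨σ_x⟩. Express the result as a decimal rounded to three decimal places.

-0.800

⟨σ_x⟩ = 2 Re(a* b)/(|a|²+|b|²) with a = 1, b = -2.
a* b = -2, so ⟨σ_x⟩ = -4/5.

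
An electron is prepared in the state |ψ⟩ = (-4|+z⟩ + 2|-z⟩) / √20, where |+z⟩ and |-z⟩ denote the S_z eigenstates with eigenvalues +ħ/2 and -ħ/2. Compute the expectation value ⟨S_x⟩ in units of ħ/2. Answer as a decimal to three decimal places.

-0.800

⟨σ_x⟩ = 2 Re(a* b)/(|a|²+|b|²) with a = -4, b = 2.
a* b = -8, so ⟨σ_x⟩ = -16/20.
⟨S_x⟩ = (ħ/2)·⟨σ_x⟩.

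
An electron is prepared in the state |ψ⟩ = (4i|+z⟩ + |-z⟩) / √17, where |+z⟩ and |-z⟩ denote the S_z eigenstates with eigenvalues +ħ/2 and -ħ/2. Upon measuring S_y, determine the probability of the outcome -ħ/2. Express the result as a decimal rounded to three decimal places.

|-y⟩ = (|+z⟩ - i|-z⟩)/√2, so ⟨-y|ψ⟩ = (5i) / (√2·√17).
P = |5i|² / 34 = 25/34.

0.735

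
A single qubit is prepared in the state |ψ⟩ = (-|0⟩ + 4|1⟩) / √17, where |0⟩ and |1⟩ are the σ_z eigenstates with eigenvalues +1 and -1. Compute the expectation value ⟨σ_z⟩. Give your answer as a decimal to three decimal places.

⟨σ_z⟩ = |a|² - |b|² divided by |a|²+|b|², with a, b the |0⟩, |1⟩ amplitudes.
= (1 - 16)/17 = -15/17.

-0.882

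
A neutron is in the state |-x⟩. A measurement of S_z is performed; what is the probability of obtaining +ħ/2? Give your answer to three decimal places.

In the S_z basis, |-x⟩ = (|+z⟩ - |-z⟩)/√2 and |+z⟩ = |+z⟩.
|⟨+z|-x⟩|² = 1/2.

0.500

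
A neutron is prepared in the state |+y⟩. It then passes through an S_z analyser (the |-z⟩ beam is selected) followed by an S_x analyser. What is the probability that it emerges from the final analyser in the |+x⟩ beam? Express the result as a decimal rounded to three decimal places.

0.250

First analyser (S_z): from |+y⟩, P(|-z⟩) = 1/2.
After stage 1 the state is |-z⟩; P(|+x⟩) = |⟨+x|-z⟩|² = 1/2.
Joint probability = 1/2 × 1/2 = 0.250.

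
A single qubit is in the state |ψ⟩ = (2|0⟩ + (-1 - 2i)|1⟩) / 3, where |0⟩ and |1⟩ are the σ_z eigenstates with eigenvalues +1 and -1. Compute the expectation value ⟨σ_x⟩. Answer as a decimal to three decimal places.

⟨σ_x⟩ = 2 Re(a* b)/(|a|²+|b|²) with a = 2, b = (-1 - 2i).
a* b = (-2 - 4i), so ⟨σ_x⟩ = -4/9.

-0.444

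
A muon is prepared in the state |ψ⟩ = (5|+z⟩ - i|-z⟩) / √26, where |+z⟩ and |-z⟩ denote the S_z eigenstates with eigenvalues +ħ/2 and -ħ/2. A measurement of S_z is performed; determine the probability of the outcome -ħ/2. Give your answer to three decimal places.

The -ħ/2 outcome corresponds to |-z⟩. Its amplitude in |ψ⟩ is -i/√26.
P = |-i|² / 26 = 1/26.

0.038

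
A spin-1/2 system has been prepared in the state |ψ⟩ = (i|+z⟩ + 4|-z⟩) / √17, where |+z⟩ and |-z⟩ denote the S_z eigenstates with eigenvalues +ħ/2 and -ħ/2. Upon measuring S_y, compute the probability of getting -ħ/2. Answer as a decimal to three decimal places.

|-y⟩ = (|+z⟩ - i|-z⟩)/√2, so ⟨-y|ψ⟩ = (5i) / (√2·√17).
P = |5i|² / 34 = 25/34.

0.735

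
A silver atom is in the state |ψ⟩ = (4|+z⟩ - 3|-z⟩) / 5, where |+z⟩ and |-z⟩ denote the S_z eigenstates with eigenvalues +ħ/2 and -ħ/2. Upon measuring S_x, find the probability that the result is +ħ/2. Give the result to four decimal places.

0.0200

|+x⟩ = (|+z⟩ + |-z⟩)/√2, so ⟨+x|ψ⟩ = (1) / (√2·5).
P = |1|² / 50 = 1/50.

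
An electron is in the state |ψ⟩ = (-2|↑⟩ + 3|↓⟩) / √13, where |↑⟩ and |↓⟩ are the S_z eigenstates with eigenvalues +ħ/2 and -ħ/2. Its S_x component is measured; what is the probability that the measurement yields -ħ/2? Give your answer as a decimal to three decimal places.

0.962

|-x⟩ = (|↑⟩ - |↓⟩)/√2, so ⟨-x|ψ⟩ = (-5) / (√2·√13).
P = |-5|² / 26 = 25/26.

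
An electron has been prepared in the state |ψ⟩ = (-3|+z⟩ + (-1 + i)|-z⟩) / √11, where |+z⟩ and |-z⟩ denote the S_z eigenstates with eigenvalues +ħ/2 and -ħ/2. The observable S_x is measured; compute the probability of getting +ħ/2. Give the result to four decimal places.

0.7727

|+x⟩ = (|+z⟩ + |-z⟩)/√2, so ⟨+x|ψ⟩ = (-4 + i) / (√2·√11).
P = |-4 + i|² / 22 = 17/22.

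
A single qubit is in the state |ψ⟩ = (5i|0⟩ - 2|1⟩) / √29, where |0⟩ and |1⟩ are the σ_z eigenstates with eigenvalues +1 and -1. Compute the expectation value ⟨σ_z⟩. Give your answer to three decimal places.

0.724

⟨σ_z⟩ = |a|² - |b|² divided by |a|²+|b|², with a, b the |0⟩, |1⟩ amplitudes.
= (25 - 4)/29 = 21/29.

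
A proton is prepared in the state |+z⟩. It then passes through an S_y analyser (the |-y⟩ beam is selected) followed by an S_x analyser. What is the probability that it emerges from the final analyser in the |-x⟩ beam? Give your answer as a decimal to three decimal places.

First analyser (S_y): from |+z⟩, P(|-y⟩) = 1/2.
After stage 1 the state is |-y⟩; P(|-x⟩) = |⟨-x|-y⟩|² = 1/2.
Joint probability = 1/2 × 1/2 = 0.250.

0.250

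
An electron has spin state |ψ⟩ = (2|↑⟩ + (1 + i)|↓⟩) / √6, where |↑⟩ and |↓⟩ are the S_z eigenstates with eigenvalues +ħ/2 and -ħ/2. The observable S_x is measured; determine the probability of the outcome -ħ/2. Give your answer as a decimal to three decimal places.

0.167

|-x⟩ = (|↑⟩ - |↓⟩)/√2, so ⟨-x|ψ⟩ = (1 - i) / (√2·√6).
P = |1 - i|² / 12 = 2/12.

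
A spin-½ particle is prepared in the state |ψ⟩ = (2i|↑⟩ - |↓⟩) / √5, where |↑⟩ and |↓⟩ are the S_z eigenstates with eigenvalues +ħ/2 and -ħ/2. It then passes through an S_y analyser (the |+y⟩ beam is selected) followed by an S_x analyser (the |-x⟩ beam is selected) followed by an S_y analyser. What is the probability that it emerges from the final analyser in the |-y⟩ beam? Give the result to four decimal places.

First analyser (S_y): P(|+y⟩) = |⟨+y|ψ⟩|² = 9/10.
After stage 1 the state is |+y⟩; P(|-x⟩) = |⟨-x|+y⟩|² = 1/2.
After stage 2 the state is |-x⟩; P(|-y⟩) = |⟨-y|-x⟩|² = 1/2.
Joint probability = 9/10 × 1/2 × 1/2 = 0.2250.

0.2250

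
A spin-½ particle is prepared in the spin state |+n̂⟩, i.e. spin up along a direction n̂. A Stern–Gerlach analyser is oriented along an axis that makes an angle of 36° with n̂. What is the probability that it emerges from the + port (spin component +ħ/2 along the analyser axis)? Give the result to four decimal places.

For spin-½, the probability of finding spin-up along an axis at angle θ to the initial spin direction is cos²(θ/2); spin-down is sin²(θ/2).
θ = 36°, so P = cos²(18°) ≈ 0.9045.

0.9045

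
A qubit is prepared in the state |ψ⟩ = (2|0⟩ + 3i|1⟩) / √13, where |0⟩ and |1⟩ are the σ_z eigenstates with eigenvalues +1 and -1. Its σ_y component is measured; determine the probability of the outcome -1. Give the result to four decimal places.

0.0385

|-y⟩ = (|0⟩ - i|1⟩)/√2, so ⟨-y|ψ⟩ = (-1) / (√2·√13).
P = |-1|² / 26 = 1/26.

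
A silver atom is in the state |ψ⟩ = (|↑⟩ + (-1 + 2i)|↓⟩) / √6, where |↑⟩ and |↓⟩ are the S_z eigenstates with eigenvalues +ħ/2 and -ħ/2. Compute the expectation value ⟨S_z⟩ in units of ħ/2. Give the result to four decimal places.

⟨σ_z⟩ = |a|² - |b|² divided by |a|²+|b|², with a, b the |↑⟩, |↓⟩ amplitudes.
= (1 - 5)/6 = -4/6.
⟨S_z⟩ = (ħ/2)·⟨σ_z⟩.

-0.6667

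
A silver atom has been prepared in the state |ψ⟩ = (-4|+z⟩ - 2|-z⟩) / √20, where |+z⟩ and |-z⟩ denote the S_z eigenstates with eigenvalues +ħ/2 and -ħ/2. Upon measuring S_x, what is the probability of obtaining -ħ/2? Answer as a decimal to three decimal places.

|-x⟩ = (|+z⟩ - |-z⟩)/√2, so ⟨-x|ψ⟩ = (-2) / (√2·√20).
P = |-2|² / 40 = 4/40.

0.100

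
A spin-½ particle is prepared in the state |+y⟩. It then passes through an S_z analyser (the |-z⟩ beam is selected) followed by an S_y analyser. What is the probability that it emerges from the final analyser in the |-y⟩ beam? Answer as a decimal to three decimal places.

First analyser (S_z): from |+y⟩, P(|-z⟩) = 1/2.
After stage 1 the state is |-z⟩; P(|-y⟩) = |⟨-y|-z⟩|² = 1/2.
Joint probability = 1/2 × 1/2 = 0.250.

0.250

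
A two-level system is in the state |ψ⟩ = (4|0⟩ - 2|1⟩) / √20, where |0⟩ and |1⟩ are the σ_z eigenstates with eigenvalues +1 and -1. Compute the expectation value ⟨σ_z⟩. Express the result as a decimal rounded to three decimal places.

0.600

⟨σ_z⟩ = |a|² - |b|² divided by |a|²+|b|², with a, b the |0⟩, |1⟩ amplitudes.
= (16 - 4)/20 = 12/20.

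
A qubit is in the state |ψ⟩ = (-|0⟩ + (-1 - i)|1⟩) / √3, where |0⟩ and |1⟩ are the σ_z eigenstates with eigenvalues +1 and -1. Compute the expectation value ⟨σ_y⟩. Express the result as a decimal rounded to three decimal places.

0.667

⟨σ_y⟩ = 2 Im(a* b)/(|a|²+|b|²) with a = -1, b = (-1 - i).
a* b = (1 + i), so ⟨σ_y⟩ = 2/3.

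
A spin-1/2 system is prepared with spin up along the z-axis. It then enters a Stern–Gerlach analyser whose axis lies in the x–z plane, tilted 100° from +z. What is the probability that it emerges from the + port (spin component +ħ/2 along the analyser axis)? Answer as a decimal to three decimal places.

0.413

For spin-½, the probability of finding spin-up along an axis at angle θ to the initial spin direction is cos²(θ/2); spin-down is sin²(θ/2).
θ = 100°, so P = cos²(50°) ≈ 0.413.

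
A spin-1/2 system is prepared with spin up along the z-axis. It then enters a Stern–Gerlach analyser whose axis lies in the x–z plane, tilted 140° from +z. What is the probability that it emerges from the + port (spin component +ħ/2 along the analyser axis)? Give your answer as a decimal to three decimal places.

0.117

For spin-½, the probability of finding spin-up along an axis at angle θ to the initial spin direction is cos²(θ/2); spin-down is sin²(θ/2).
θ = 140°, so P = cos²(70°) ≈ 0.117.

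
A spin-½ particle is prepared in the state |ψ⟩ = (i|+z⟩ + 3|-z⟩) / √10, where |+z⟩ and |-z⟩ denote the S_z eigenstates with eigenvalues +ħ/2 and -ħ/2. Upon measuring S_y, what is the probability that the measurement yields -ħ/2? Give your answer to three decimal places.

|-y⟩ = (|+z⟩ - i|-z⟩)/√2, so ⟨-y|ψ⟩ = (4i) / (√2·√10).
P = |4i|² / 20 = 16/20.

0.800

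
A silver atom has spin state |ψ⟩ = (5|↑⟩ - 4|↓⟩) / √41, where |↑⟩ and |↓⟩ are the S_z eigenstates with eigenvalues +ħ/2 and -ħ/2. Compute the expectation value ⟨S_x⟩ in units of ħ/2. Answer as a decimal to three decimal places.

⟨σ_x⟩ = 2 Re(a* b)/(|a|²+|b|²) with a = 5, b = -4.
a* b = -20, so ⟨σ_x⟩ = -40/41.
⟨S_x⟩ = (ħ/2)·⟨σ_x⟩.

-0.976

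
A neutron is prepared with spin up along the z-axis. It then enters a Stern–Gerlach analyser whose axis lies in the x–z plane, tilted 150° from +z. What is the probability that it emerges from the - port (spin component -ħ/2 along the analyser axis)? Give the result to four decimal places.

For spin-½, the probability of finding spin-up along an axis at angle θ to the initial spin direction is cos²(θ/2); spin-down is sin²(θ/2).
θ = 150°, so P = sin²(75°) ≈ 0.9330.

0.9330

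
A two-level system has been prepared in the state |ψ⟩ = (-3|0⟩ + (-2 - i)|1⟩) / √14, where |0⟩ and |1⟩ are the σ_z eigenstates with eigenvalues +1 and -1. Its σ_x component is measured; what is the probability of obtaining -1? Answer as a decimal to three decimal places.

|-x⟩ = (|0⟩ - |1⟩)/√2, so ⟨-x|ψ⟩ = (-1 + i) / (√2·√14).
P = |-1 + i|² / 28 = 2/28.

0.071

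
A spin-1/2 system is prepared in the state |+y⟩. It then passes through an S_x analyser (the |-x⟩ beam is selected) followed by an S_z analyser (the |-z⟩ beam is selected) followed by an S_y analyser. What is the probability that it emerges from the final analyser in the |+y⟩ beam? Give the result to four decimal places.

First analyser (S_x): from |+y⟩, P(|-x⟩) = 1/2.
After stage 1 the state is |-x⟩; P(|-z⟩) = |⟨-z|-x⟩|² = 1/2.
After stage 2 the state is |-z⟩; P(|+y⟩) = |⟨+y|-z⟩|² = 1/2.
Joint probability = 1/2 × 1/2 × 1/2 = 0.1250.

0.1250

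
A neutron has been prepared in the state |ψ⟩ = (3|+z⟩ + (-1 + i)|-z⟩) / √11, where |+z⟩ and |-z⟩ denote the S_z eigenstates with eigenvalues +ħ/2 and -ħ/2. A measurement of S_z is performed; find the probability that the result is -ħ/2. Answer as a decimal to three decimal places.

The -ħ/2 outcome corresponds to |-z⟩. Its amplitude in |ψ⟩ is (-1 + i)/√11.
P = |-1 + i|² / 11 = 2/11.

0.182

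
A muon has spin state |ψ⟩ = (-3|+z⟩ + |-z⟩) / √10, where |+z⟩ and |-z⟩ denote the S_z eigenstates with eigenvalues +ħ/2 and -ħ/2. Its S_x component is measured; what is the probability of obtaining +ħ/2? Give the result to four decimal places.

0.2000

|+x⟩ = (|+z⟩ + |-z⟩)/√2, so ⟨+x|ψ⟩ = (-2) / (√2·√10).
P = |-2|² / 20 = 4/20.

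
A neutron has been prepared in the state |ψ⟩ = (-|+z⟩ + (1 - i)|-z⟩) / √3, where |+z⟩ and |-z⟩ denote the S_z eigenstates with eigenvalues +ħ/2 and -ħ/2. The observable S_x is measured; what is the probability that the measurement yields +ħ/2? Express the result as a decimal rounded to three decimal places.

|+x⟩ = (|+z⟩ + |-z⟩)/√2, so ⟨+x|ψ⟩ = (-i) / (√2·√3).
P = |-i|² / 6 = 1/6.

0.167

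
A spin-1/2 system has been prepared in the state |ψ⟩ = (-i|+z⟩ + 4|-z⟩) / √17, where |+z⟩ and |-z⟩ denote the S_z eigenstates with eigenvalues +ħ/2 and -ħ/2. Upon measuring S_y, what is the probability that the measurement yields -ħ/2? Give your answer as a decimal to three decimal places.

|-y⟩ = (|+z⟩ - i|-z⟩)/√2, so ⟨-y|ψ⟩ = (3i) / (√2·√17).
P = |3i|² / 34 = 9/34.

0.265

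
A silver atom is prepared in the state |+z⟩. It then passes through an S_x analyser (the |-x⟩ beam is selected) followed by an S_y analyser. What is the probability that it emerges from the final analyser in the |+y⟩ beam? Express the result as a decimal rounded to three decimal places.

0.250

First analyser (S_x): from |+z⟩, P(|-x⟩) = 1/2.
After stage 1 the state is |-x⟩; P(|+y⟩) = |⟨+y|-x⟩|² = 1/2.
Joint probability = 1/2 × 1/2 = 0.250.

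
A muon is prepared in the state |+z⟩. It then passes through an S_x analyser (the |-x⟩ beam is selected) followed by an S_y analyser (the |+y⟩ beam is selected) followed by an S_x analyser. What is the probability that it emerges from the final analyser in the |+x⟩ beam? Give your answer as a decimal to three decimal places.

First analyser (S_x): from |+z⟩, P(|-x⟩) = 1/2.
After stage 1 the state is |-x⟩; P(|+y⟩) = |⟨+y|-x⟩|² = 1/2.
After stage 2 the state is |+y⟩; P(|+x⟩) = |⟨+x|+y⟩|² = 1/2.
Joint probability = 1/2 × 1/2 × 1/2 = 0.125.

0.125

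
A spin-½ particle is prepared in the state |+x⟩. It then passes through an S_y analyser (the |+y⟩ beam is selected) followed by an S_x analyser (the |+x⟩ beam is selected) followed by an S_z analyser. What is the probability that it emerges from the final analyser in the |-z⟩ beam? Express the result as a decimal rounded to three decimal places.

First analyser (S_y): from |+x⟩, P(|+y⟩) = 1/2.
After stage 1 the state is |+y⟩; P(|+x⟩) = |⟨+x|+y⟩|² = 1/2.
After stage 2 the state is |+x⟩; P(|-z⟩) = |⟨-z|+x⟩|² = 1/2.
Joint probability = 1/2 × 1/2 × 1/2 = 0.125.

0.125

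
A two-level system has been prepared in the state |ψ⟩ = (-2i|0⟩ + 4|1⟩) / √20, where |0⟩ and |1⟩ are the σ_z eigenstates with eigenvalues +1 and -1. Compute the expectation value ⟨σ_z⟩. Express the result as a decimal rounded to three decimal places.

-0.600

⟨σ_z⟩ = |a|² - |b|² divided by |a|²+|b|², with a, b the |0⟩, |1⟩ amplitudes.
= (4 - 16)/20 = -12/20.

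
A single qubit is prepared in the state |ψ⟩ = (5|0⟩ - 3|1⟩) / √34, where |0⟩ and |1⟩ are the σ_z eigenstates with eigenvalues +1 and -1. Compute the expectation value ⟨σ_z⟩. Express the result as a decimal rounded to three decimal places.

0.471

⟨σ_z⟩ = |a|² - |b|² divided by |a|²+|b|², with a, b the |0⟩, |1⟩ amplitudes.
= (25 - 9)/34 = 16/34.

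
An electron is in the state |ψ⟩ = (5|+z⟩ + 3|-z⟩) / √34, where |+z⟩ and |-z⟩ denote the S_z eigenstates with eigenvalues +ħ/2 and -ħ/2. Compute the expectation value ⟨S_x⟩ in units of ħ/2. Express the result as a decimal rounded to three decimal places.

⟨σ_x⟩ = 2 Re(a* b)/(|a|²+|b|²) with a = 5, b = 3.
a* b = 15, so ⟨σ_x⟩ = 30/34.
⟨S_x⟩ = (ħ/2)·⟨σ_x⟩.

0.882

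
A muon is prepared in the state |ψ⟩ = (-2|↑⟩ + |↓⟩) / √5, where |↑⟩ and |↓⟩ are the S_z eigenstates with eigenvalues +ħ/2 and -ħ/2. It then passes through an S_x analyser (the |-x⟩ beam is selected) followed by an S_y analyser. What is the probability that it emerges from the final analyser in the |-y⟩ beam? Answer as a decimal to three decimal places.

0.450

First analyser (S_x): P(|-x⟩) = |⟨-x|ψ⟩|² = 9/10.
After stage 1 the state is |-x⟩; P(|-y⟩) = |⟨-y|-x⟩|² = 1/2.
Joint probability = 9/10 × 1/2 = 0.450.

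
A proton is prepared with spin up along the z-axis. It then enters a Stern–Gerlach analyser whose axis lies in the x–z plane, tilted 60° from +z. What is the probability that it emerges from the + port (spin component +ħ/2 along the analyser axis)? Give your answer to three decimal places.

For spin-½, the probability of finding spin-up along an axis at angle θ to the initial spin direction is cos²(θ/2); spin-down is sin²(θ/2).
θ = 60°, so P = cos²(30°) ≈ 0.750.

0.750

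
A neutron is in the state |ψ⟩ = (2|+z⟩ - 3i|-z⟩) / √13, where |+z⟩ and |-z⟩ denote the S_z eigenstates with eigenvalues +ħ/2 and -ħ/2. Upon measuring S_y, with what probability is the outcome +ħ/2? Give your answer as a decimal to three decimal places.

0.038

|+y⟩ = (|+z⟩ + i|-z⟩)/√2, so ⟨+y|ψ⟩ = (-1) / (√2·√13).
P = |-1|² / 26 = 1/26.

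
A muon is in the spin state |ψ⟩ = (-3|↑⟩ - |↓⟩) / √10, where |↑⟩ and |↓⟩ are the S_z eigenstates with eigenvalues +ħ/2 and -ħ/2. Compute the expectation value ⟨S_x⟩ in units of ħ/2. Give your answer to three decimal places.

⟨σ_x⟩ = 2 Re(a* b)/(|a|²+|b|²) with a = -3, b = -1.
a* b = 3, so ⟨σ_x⟩ = 6/10.
⟨S_x⟩ = (ħ/2)·⟨σ_x⟩.

0.600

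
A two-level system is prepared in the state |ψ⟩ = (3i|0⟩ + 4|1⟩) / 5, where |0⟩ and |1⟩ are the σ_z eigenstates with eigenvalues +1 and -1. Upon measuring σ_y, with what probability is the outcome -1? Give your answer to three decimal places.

|-y⟩ = (|0⟩ - i|1⟩)/√2, so ⟨-y|ψ⟩ = (7i) / (√2·5).
P = |7i|² / 50 = 49/50.

0.980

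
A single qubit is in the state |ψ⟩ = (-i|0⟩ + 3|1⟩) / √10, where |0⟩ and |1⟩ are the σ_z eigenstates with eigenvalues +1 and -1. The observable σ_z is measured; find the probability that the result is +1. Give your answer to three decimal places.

The +1 outcome corresponds to |0⟩. Its amplitude in |ψ⟩ is -i/√10.
P = |-i|² / 10 = 1/10.

0.100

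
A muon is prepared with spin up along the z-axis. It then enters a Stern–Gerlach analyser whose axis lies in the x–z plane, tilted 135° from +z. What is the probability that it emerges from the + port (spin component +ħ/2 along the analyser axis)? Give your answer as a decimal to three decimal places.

For spin-½, the probability of finding spin-up along an axis at angle θ to the initial spin direction is cos²(θ/2); spin-down is sin²(θ/2).
θ = 135°, so P = cos²(67.5°) ≈ 0.146.

0.146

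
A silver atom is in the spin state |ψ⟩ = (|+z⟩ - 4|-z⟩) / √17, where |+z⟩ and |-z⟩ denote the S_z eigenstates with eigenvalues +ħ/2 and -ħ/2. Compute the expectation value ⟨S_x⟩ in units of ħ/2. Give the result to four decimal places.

⟨σ_x⟩ = 2 Re(a* b)/(|a|²+|b|²) with a = 1, b = -4.
a* b = -4, so ⟨σ_x⟩ = -8/17.
⟨S_x⟩ = (ħ/2)·⟨σ_x⟩.

-0.4706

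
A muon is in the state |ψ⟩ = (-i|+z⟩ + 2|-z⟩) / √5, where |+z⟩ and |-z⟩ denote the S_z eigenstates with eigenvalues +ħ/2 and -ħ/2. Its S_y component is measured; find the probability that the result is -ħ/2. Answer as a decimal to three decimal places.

0.100

|-y⟩ = (|+z⟩ - i|-z⟩)/√2, so ⟨-y|ψ⟩ = (i) / (√2·√5).
P = |i|² / 10 = 1/10.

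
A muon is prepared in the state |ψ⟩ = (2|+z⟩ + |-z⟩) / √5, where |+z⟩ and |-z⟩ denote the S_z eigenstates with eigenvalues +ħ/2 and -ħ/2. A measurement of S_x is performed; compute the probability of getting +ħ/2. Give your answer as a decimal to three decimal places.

0.900

|+x⟩ = (|+z⟩ + |-z⟩)/√2, so ⟨+x|ψ⟩ = (3) / (√2·√5).
P = |3|² / 10 = 9/10.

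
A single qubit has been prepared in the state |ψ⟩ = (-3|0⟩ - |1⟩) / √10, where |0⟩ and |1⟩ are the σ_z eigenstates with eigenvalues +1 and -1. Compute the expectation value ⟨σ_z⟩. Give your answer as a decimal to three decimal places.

⟨σ_z⟩ = |a|² - |b|² divided by |a|²+|b|², with a, b the |0⟩, |1⟩ amplitudes.
= (9 - 1)/10 = 8/10.

0.800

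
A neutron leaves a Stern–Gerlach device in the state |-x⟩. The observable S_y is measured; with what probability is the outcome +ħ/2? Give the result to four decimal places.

0.5000

In the S_z basis, |-x⟩ = (|↑⟩ - |↓⟩)/√2 and |+y⟩ = (|↑⟩ + i|↓⟩)/√2.
|⟨+y|-x⟩|² = 1/2.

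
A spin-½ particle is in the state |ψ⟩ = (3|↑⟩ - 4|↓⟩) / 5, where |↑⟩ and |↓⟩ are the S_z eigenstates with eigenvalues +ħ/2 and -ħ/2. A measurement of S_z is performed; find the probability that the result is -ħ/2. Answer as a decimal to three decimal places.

The -ħ/2 outcome corresponds to |↓⟩. Its amplitude in |ψ⟩ is -4/5.
P = |-4|² / 25 = 16/25.

0.640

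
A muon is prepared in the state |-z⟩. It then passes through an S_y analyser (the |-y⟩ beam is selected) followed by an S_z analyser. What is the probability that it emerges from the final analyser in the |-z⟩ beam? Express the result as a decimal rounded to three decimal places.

First analyser (S_y): from |-z⟩, P(|-y⟩) = 1/2.
After stage 1 the state is |-y⟩; P(|-z⟩) = |⟨-z|-y⟩|² = 1/2.
Joint probability = 1/2 × 1/2 = 0.250.

0.250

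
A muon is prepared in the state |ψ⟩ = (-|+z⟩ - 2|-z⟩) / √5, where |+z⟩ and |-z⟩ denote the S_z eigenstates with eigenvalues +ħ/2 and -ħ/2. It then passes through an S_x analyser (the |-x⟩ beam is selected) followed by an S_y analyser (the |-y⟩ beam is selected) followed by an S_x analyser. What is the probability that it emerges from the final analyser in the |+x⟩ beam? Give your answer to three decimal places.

0.025

First analyser (S_x): P(|-x⟩) = |⟨-x|ψ⟩|² = 1/10.
After stage 1 the state is |-x⟩; P(|-y⟩) = |⟨-y|-x⟩|² = 1/2.
After stage 2 the state is |-y⟩; P(|+x⟩) = |⟨+x|-y⟩|² = 1/2.
Joint probability = 1/10 × 1/2 × 1/2 = 0.025.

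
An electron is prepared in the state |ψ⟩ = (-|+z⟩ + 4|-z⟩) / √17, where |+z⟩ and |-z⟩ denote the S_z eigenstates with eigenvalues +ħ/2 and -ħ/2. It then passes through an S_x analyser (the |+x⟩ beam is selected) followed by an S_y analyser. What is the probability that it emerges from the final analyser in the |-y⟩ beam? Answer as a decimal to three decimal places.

First analyser (S_x): P(|+x⟩) = |⟨+x|ψ⟩|² = 9/34.
After stage 1 the state is |+x⟩; P(|-y⟩) = |⟨-y|+x⟩|² = 1/2.
Joint probability = 9/34 × 1/2 = 0.132.

0.132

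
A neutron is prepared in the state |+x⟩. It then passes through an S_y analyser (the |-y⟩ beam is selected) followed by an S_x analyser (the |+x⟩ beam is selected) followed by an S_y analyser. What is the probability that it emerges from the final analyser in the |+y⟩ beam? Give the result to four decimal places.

First analyser (S_y): from |+x⟩, P(|-y⟩) = 1/2.
After stage 1 the state is |-y⟩; P(|+x⟩) = |⟨+x|-y⟩|² = 1/2.
After stage 2 the state is |+x⟩; P(|+y⟩) = |⟨+y|+x⟩|² = 1/2.
Joint probability = 1/2 × 1/2 × 1/2 = 0.1250.

0.1250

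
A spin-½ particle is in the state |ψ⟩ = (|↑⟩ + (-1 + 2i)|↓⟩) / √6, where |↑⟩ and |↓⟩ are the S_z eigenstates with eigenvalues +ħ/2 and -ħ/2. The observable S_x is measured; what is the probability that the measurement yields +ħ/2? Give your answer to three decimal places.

0.333

|+x⟩ = (|↑⟩ + |↓⟩)/√2, so ⟨+x|ψ⟩ = (2i) / (√2·√6).
P = |2i|² / 12 = 4/12.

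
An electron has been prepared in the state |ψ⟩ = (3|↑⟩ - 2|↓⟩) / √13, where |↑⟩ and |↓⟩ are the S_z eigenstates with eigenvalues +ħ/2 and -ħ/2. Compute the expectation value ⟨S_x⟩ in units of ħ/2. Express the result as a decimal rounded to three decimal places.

⟨σ_x⟩ = 2 Re(a* b)/(|a|²+|b|²) with a = 3, b = -2.
a* b = -6, so ⟨σ_x⟩ = -12/13.
⟨S_x⟩ = (ħ/2)·⟨σ_x⟩.

-0.923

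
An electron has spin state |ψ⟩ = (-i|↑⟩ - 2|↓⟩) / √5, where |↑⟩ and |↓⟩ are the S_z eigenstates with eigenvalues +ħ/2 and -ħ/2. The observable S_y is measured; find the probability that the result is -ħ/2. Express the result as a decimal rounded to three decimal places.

|-y⟩ = (|↑⟩ - i|↓⟩)/√2, so ⟨-y|ψ⟩ = (-3i) / (√2·√5).
P = |-3i|² / 10 = 9/10.

0.900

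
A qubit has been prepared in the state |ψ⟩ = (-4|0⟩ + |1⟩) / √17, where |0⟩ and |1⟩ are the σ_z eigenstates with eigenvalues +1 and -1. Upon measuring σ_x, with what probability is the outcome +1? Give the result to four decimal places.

0.2647

|+x⟩ = (|0⟩ + |1⟩)/√2, so ⟨+x|ψ⟩ = (-3) / (√2·√17).
P = |-3|² / 34 = 9/34.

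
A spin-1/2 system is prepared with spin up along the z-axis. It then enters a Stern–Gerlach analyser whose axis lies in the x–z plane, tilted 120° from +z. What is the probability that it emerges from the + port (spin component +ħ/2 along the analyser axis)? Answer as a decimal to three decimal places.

0.250

For spin-½, the probability of finding spin-up along an axis at angle θ to the initial spin direction is cos²(θ/2); spin-down is sin²(θ/2).
θ = 120°, so P = cos²(60°) ≈ 0.250.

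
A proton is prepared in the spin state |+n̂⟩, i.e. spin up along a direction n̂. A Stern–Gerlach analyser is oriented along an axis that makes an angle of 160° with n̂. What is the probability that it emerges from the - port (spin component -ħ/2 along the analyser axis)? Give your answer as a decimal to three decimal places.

0.970

For spin-½, the probability of finding spin-up along an axis at angle θ to the initial spin direction is cos²(θ/2); spin-down is sin²(θ/2).
θ = 160°, so P = sin²(80°) ≈ 0.970.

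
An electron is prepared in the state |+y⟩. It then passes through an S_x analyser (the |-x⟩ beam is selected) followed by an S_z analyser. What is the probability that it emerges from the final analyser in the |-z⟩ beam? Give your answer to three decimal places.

First analyser (S_x): from |+y⟩, P(|-x⟩) = 1/2.
After stage 1 the state is |-x⟩; P(|-z⟩) = |⟨-z|-x⟩|² = 1/2.
Joint probability = 1/2 × 1/2 = 0.250.

0.250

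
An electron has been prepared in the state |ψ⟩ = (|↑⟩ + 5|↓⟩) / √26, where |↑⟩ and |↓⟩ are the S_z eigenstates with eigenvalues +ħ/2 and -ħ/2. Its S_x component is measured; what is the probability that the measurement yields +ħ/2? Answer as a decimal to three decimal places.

0.692

|+x⟩ = (|↑⟩ + |↓⟩)/√2, so ⟨+x|ψ⟩ = (6) / (√2·√26).
P = |6|² / 52 = 36/52.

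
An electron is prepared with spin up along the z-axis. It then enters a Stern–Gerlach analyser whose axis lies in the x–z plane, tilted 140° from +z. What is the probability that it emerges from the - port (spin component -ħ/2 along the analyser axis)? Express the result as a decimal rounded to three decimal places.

For spin-½, the probability of finding spin-up along an axis at angle θ to the initial spin direction is cos²(θ/2); spin-down is sin²(θ/2).
θ = 140°, so P = sin²(70°) ≈ 0.883.

0.883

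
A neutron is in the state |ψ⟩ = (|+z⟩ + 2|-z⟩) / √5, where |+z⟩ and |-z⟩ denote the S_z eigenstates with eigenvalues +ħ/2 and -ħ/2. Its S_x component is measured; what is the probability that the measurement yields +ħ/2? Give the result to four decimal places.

0.9000

|+x⟩ = (|+z⟩ + |-z⟩)/√2, so ⟨+x|ψ⟩ = (3) / (√2·√5).
P = |3|² / 10 = 9/10.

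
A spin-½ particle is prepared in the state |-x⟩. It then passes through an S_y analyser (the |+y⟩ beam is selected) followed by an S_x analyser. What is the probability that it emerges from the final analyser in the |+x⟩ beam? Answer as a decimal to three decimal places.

First analyser (S_y): from |-x⟩, P(|+y⟩) = 1/2.
After stage 1 the state is |+y⟩; P(|+x⟩) = |⟨+x|+y⟩|² = 1/2.
Joint probability = 1/2 × 1/2 = 0.250.

0.250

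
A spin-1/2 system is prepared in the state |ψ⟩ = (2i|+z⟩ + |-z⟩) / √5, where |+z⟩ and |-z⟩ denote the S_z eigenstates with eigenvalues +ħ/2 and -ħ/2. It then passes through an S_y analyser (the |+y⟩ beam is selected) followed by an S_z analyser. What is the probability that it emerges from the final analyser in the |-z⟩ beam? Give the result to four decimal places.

First analyser (S_y): P(|+y⟩) = |⟨+y|ψ⟩|² = 1/10.
After stage 1 the state is |+y⟩; P(|-z⟩) = |⟨-z|+y⟩|² = 1/2.
Joint probability = 1/10 × 1/2 = 0.0500.

0.0500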